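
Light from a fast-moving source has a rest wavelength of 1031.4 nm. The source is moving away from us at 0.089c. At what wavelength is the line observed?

Relativistic Doppler for wavelength: λ' = λ₀ · √((1 + β)/(1 − β)).
λ' = 1031.4 × √(1.0890/0.9110) = 1031.4 × 1.09334 ≈ 1127.7 nm.

1127.7 nm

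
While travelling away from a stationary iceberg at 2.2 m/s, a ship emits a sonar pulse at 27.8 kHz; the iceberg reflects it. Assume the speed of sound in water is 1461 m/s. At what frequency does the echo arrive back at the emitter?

The iceberg receives the sound from a moving source: f₁ = f₀ · v/(v + v_e) = 27.8 × 1461/1463.2 ≈ 27.8 kHz.
On the return leg the ship is a moving observer: f₂ = f₁ · (v − v_e)/v = 27.8 × 1458.8/1461 ≈ 27.7 kHz.

27.7 kHz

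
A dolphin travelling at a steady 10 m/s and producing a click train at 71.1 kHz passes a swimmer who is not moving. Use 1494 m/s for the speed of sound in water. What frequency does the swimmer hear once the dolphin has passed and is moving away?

70.6 kHz

Receding: f₂ = f · v/(v + v_s) = 71.1 × 1494/1504 ≈ 70.6 kHz.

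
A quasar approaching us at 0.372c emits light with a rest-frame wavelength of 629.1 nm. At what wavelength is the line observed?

Relativistic Doppler for wavelength: λ' = λ₀ · √((1 − β)/(1 + β)).
λ' = 629.1 × √(0.6280/1.3720) = 629.1 × 0.67655 ≈ 425.6 nm.

425.6 nm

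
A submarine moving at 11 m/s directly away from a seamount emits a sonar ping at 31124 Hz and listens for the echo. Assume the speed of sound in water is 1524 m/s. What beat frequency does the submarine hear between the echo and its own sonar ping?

446 Hz

The seamount receives the sound from a moving source: f₁ = f₀ · v/(v + v_e) = 31124 × 1524/1535 ≈ 30901 Hz.
On the return leg the submarine is a moving observer: f₂ = f₁ · (v − v_e)/v = 30901 × 1513/1524 ≈ 30678 Hz.
Equivalently f₂ = f₀ · (v − v_e)/(v + v_e).
Beat against the emitted tone: |f₂ − f₀| = 2v_e·f₀/(v + v_e) = 2 × 11 × 31124/1535 ≈ 446 Hz.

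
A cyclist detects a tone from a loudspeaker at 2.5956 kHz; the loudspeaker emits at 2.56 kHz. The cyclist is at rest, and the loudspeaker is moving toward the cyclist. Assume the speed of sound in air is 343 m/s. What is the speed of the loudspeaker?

f' = f · v/(v − v_s) ⇒ v_s = v · |1 − f/f'|.
v_s = 343 × |1 − 2.56/2.5956| = 343 × 0.01372 ≈ 4.7 m/s.

4.7 m/s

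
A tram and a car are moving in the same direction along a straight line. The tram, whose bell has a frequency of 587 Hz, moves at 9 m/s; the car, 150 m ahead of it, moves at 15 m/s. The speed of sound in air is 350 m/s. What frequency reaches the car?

The car is ahead, so the tram is moving toward it while the car is moving away from the tram.
Both move, so f' = f · (v − v_o)/(v − v_s).
f' = 587 × (350 − 15)/(350 − 9) = 587 × 335/341 ≈ 577 Hz.

577 Hz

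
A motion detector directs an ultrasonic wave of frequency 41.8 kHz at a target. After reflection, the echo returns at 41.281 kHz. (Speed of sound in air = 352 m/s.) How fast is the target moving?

Double Doppler shift off a moving reflector: f₂ = f₀ · (v + u)/(v − u) (u > 0 toward emitter).
Rearranging, u = v · (f₂ − f₀)/(f₂ + f₀) = 352 × -0.519/83.081 ≈ -2.20 m/s.
So the target is moving at 2.20 m/s away from the emitter.

2.20 m/s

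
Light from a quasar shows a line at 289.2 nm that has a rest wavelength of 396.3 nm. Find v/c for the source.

0.305c

λ'/λ₀ = 0.7298 < 1 (blueshift), so the source is approaching.
λ'/λ₀ = √((1 − β)/(1 + β)) for an approaching source ⇒ β = (1 − r²)/(1 + r²) with r = λ'/λ₀.
β = (1 − 0.5325)/(1 + 0.5325) ≈ 0.305.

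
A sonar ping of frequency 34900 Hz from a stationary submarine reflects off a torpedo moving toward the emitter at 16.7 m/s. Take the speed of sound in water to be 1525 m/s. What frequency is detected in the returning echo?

35673 Hz

At the torpedo (a moving observer), f₁ = f₀ · (v + u)/v = 34900 × 1541.7/1525 ≈ 35282 Hz.
The reflection then acts as a moving source: f₂ = f₁ · v/(v − u) ≈ 35673 Hz.
Equivalently f₂ = f₀ · (v + u)/(v − u).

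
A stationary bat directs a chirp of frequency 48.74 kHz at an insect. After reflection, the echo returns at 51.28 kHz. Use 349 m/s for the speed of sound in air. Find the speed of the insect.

Double Doppler shift off a moving reflector: f₂ = f₀ · (v + u)/(v − u) (u > 0 toward emitter).
Rearranging, u = v · (f₂ − f₀)/(f₂ + f₀) = 349 × 2.54/100.02 ≈ 8.9 m/s.
So the insect is moving at 8.9 m/s toward the emitter.

8.9 m/s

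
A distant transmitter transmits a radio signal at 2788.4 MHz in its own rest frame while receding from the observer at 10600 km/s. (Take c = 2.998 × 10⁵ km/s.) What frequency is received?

2691.5 MHz

β = v/c = 10600/299800 = 0.0354.
Relativistic Doppler for frequency: f' = f₀ · √((1 − β)/(1 + β)).
f' = 2788.4 × √(0.9646/1.0354) = 2788.4 × 0.96525 ≈ 2691.5 MHz.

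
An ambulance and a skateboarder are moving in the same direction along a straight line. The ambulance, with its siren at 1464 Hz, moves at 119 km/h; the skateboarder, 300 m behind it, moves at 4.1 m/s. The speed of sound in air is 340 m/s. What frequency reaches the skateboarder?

119 km/h = 33.06 m/s.
The skateboarder is behind, so the ambulance is moving away from it while the skateboarder is moving toward the ambulance.
General Doppler shift: f' = f · (v + v_o)/(v + v_s).
f' = 1464 × (340 + 4.1)/(340 + 33.06) = 1464 × 344.1/373.06 ≈ 1350 Hz.

1350 Hz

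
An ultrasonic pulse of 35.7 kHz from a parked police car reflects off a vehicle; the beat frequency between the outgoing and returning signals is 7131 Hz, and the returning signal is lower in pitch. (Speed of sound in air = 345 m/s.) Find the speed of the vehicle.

38 m/s

Double Doppler shift off a moving reflector: f₂ = f₀ · (v + u)/(v − u) (u > 0 toward emitter).
Returning signal is lower, so f₂ = f₀ − Δf = 35700 − 7131 = 28569 Hz.
Rearranging, u = v · (f₂ − f₀)/(f₂ + f₀) = 345 × -7131/64269 ≈ -38 m/s.
So the vehicle is moving at 38 m/s away from the emitter.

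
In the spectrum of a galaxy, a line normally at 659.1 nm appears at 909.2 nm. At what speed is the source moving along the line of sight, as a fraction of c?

0.311

λ'/λ₀ = 1.3795 > 1 (redshift), so the source is receding.
λ'/λ₀ = √((1 + β)/(1 − β)) for a receding source ⇒ β = (r² − 1)/(r² + 1) with r = λ'/λ₀.
β = (1.9029 − 1)/(1.9029 + 1) ≈ 0.311.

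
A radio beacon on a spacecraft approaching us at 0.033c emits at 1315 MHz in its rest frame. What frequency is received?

Relativistic Doppler for frequency: f' = f₀ · √((1 + β)/(1 − β)).
f' = 1315 × √(1.0330/0.9670) = 1315 × 1.03356 ≈ 1359.1 MHz.

1359.1 MHz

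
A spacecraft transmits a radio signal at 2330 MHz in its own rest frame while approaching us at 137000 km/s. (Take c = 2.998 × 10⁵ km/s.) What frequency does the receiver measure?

3816.5 MHz

β = v/c = 137000/299800 = 0.4570.
Relativistic Doppler for frequency: f' = f₀ · √((1 + β)/(1 − β)).
f' = 2330 × √(1.4570/0.5430) = 2330 × 1.63800 ≈ 3816.5 MHz.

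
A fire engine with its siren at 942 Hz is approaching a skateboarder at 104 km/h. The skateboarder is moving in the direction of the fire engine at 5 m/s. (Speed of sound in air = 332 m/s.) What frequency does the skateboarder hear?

104 km/h = 28.89 m/s.
Both move, so f' = f · (v + v_o)/(v − v_s).
f' = 942 × (332 + 5)/(332 − 28.89) = 942 × 337/303.11 ≈ 1047 Hz.

1047 Hz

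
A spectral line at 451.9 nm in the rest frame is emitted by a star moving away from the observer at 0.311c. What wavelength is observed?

Relativistic Doppler for wavelength: λ' = λ₀ · √((1 + β)/(1 − β)).
λ' = 451.9 × √(1.3110/0.6890) = 451.9 × 1.37940 ≈ 623.4 nm.

623.4 nm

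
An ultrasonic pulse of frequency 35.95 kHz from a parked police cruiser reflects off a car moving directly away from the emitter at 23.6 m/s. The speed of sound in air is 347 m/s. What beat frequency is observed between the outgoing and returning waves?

4579 Hz

At the car (a moving observer), f₁ = f₀ · (v − u)/v = 35.95 × 323.4/347 ≈ 33.50 kHz.
On reflection it acts as a source moving away from the stationary detector: f₂ = f₁ · v/(v + u) = 33.50 × 347/370.6 ≈ 31.37 kHz.
Beat frequency (with f₀ = 35950 Hz): |f₂ − f₀| = 2u·f₀/(v + u) = 2 × 23.6 × 35950/370.6 ≈ 4579 Hz.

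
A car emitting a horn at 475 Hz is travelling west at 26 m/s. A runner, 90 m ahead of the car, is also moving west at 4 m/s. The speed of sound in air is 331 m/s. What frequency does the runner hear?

The runner is ahead, so the car is moving toward it while the runner is moving away from the car.
General Doppler shift: f' = f · (v − v_o)/(v − v_s).
f' = 475 × (331 − 4)/(331 − 26) = 475 × 327/305 ≈ 509 Hz.

509 Hz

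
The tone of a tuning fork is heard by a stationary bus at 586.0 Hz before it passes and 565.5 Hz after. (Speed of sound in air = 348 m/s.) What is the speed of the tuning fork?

f₁/f₂ = (v + v_s)/(v − v_s), so v_s = v · (f₁ − f₂)/(f₁ + f₂).
v_s = 348 × (586.0 − 565.5)/(586.0 + 565.5) = 348 × 20.5/1151.5 ≈ 6.2 m/s.

6.2 m/s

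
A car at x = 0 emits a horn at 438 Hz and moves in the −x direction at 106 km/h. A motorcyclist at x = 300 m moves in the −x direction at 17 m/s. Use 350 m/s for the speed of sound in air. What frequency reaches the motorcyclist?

106 km/h = 29.44 m/s.
The observer lies on the +x side, so the source is heading away from the observer and the observer is heading toward the source.
General Doppler shift: f' = f · (v + v_o)/(v + v_s).
f' = 438 × (350 + 17)/(350 + 29.44) = 438 × 367/379.44 ≈ 424 Hz.

424 Hz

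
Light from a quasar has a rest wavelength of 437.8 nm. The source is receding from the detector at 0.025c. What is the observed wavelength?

Relativistic Doppler for wavelength: λ' = λ₀ · √((1 + β)/(1 − β)).
λ' = 437.8 × √(1.0250/0.9750) = 437.8 × 1.02532 ≈ 448.9 nm.

448.9 nm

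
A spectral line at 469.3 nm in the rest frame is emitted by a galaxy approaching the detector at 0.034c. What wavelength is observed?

Relativistic Doppler for wavelength: λ' = λ₀ · √((1 − β)/(1 + β)).
λ' = 469.3 × √(0.9660/1.0340) = 469.3 × 0.96656 ≈ 453.6 nm.

453.6 nm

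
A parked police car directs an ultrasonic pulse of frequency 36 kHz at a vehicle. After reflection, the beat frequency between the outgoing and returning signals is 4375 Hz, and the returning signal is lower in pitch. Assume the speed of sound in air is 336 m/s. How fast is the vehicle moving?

Double Doppler shift off a moving reflector: f₂ = f₀ · (v + u)/(v − u) (u > 0 toward emitter).
Returning signal is lower, so f₂ = f₀ − Δf = 36000 − 4375 = 31625 Hz.
Rearranging, u = v · (f₂ − f₀)/(f₂ + f₀) = 336 × -4375/67625 ≈ -21.7 m/s.
So the vehicle is moving at 21.7 m/s away from the emitter.

21.7 m/s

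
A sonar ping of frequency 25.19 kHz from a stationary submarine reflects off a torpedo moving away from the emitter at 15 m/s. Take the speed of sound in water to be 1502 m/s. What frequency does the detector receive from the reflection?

24.7 kHz

At the torpedo (a moving observer), f₁ = f₀ · (v − u)/v = 25.19 × 1487/1502 ≈ 24.9 kHz.
The reflection then acts as a moving source: f₂ = f₁ · v/(v + u) ≈ 24.7 kHz.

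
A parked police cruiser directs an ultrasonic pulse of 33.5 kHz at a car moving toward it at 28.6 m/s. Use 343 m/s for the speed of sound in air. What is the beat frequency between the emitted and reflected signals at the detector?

6095 Hz

At the car (a moving observer), f₁ = f₀ · (v + u)/v = 33.5 × 371.6/343 ≈ 36.29 kHz.
The reflection then acts as a moving source: f₂ = f₁ · v/(v − u) ≈ 39.59 kHz.
Beat frequency (with f₀ = 33500 Hz): |f₂ − f₀| = 2u·f₀/(v − u) = 2 × 28.6 × 33500/314.4 ≈ 6095 Hz.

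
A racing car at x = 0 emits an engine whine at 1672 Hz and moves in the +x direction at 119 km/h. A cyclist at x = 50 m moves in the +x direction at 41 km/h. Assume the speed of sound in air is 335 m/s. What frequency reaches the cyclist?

1792 Hz

119 km/h = 33.06 m/s; 41 km/h = 11.39 m/s.
The observer lies on the +x side, so the source is heading toward the observer and the observer is heading away from the source.
Both move, so f' = f · (v − v_o)/(v − v_s).
f' = 1672 × (335 − 11.39)/(335 − 33.06) = 1672 × 323.61/301.94 ≈ 1792 Hz.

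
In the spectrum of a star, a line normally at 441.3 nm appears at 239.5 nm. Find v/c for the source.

λ'/λ₀ = 0.5427 < 1 (blueshift), so the source is approaching.
λ'/λ₀ = √((1 − β)/(1 + β)) for an approaching source ⇒ β = (1 − r²)/(1 + r²) with r = λ'/λ₀.
β = (1 − 0.2945)/(1 + 0.2945) ≈ 0.545.

0.545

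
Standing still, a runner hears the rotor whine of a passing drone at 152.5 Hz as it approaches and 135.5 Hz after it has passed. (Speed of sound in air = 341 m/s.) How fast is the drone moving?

f₁/f₂ = (v + v_s)/(v − v_s), so v_s = v · (f₁ − f₂)/(f₁ + f₂).
v_s = 341 × (152.5 − 135.5)/(152.5 + 135.5) = 341 × 17.0/288.0 ≈ 20.1 m/s.

20.1 m/s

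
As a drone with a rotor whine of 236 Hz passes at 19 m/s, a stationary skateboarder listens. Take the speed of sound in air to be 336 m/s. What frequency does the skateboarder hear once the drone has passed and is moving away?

Receding: f₂ = f · v/(v + v_s) = 236 × 336/355 ≈ 223 Hz.

223 Hz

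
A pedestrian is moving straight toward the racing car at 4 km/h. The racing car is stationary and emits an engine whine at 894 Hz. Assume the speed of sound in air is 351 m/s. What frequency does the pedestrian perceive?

897 Hz

4 km/h = 1.111 m/s.
Only the observer moves, toward the source, so f' = f · (v + v_o)/v.
f' = 894 × (351 + 1.111)/351 = 894 × 352.11/351 ≈ 897 Hz.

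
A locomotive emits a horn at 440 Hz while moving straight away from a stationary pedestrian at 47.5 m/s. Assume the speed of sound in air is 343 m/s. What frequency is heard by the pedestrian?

386 Hz

With the source moving away from a stationary observer, f' = f · v/(v + v_s).
f' = 440 × 343/(343 + 47.5) = 440 × 343/390.5 ≈ 386 Hz.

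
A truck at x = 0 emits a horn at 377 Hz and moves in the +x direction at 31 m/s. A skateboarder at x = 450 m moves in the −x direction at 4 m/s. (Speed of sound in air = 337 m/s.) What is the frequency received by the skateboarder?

420 Hz

The observer lies on the +x side, so the source is heading toward the observer and the observer is heading toward the source.
General Doppler shift: f' = f · (v + v_o)/(v − v_s).
f' = 377 × (337 + 4)/(337 − 31) = 377 × 341/306 ≈ 420 Hz.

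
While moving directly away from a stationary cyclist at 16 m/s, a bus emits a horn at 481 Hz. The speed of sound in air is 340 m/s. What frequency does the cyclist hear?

459 Hz

With the source moving away from a stationary observer, f' = f · v/(v + v_s).
f' = 481 × 340/(340 + 16) = 481 × 340/356 ≈ 459 Hz.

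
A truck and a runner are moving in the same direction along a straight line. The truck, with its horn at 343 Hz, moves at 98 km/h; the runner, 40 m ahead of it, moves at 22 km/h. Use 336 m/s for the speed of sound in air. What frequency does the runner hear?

98 km/h = 27.22 m/s; 22 km/h = 6.111 m/s.
The runner is ahead, so the truck is moving toward it while the runner is moving away from the truck.
General Doppler shift: f' = f · (v − v_o)/(v − v_s).
f' = 343 × (336 − 6.111)/(336 − 27.22) = 343 × 329.89/308.78 ≈ 366 Hz.

366 Hz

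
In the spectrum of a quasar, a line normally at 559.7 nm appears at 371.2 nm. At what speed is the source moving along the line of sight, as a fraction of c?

0.389c

λ'/λ₀ = 0.6632 < 1 (blueshift), so the source is approaching.
λ'/λ₀ = √((1 − β)/(1 + β)) for an approaching source ⇒ β = (1 − r²)/(1 + r²) with r = λ'/λ₀.
β = (1 − 0.4399)/(1 + 0.4399) ≈ 0.389.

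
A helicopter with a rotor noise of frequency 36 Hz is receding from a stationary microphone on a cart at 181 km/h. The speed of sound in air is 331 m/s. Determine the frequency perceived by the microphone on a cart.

181 km/h = 50.28 m/s.
With the source moving away from a stationary observer, f' = f · v/(v + v_s).
f' = 36 × 331/(331 + 50.28) = 36 × 331/381.3 ≈ 31.3 Hz.

31.3 Hz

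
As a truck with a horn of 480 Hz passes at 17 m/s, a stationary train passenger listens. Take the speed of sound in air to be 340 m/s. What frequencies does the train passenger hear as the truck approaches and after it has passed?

505 Hz approaching; 457 Hz receding

Approaching: f₁ = f · v/(v − v_s) = 480 × 340/323 ≈ 505 Hz.
Receding: f₂ = f · v/(v + v_s) = 480 × 340/357 ≈ 457 Hz.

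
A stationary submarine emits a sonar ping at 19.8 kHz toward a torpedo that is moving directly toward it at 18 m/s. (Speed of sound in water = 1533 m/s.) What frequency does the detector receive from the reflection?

20.3 kHz

At the torpedo (a moving observer), f₁ = f₀ · (v + u)/v = 19.8 × 1551/1533 ≈ 20.0 kHz.
The reflection then acts as a moving source: f₂ = f₁ · v/(v − u) ≈ 20.3 kHz.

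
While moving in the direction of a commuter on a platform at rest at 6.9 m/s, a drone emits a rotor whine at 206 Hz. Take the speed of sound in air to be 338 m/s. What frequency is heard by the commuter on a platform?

Only the source moves, toward the listener, so f' = f · v/(v − v_s).
f' = 206 × 338/(338 − 6.9) = 206 × 338/331.1 ≈ 210 Hz.

210 Hz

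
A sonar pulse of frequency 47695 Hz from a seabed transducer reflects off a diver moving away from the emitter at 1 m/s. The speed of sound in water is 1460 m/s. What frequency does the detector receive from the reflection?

The diver first receives the wave as a moving observer: f₁ = f₀ · (v − u)/v = 47695 × (1460 − 1)/1460 ≈ 47662 Hz.
The reflection then acts as a moving source: f₂ = f₁ · v/(v + u) ≈ 47630 Hz.

47630 Hz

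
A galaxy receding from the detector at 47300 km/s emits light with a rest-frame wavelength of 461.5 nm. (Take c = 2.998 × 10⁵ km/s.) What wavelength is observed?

β = v/c = 47300/299800 = 0.1578.
Relativistic Doppler for wavelength: λ' = λ₀ · √((1 + β)/(1 − β)).
λ' = 461.5 × √(1.1578/0.8422) = 461.5 × 1.17246 ≈ 541.1 nm.

541.1 nm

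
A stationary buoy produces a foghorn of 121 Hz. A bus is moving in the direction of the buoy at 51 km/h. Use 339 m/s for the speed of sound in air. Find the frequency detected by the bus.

126 Hz

51 km/h = 14.17 m/s.
Moving observer, stationary source: f' = f · (v + v_o)/v.
f' = 121 × (339 + 14.17)/339 = 121 × 353.17/339 ≈ 126 Hz.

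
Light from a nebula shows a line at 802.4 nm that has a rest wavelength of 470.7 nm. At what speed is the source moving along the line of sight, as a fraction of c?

λ'/λ₀ = 1.7047 > 1 (redshift), so the source is receding.
λ'/λ₀ = √((1 + β)/(1 − β)) for a receding source ⇒ β = (r² − 1)/(r² + 1) with r = λ'/λ₀.
β = (2.9060 − 1)/(2.9060 + 1) ≈ 0.488.

0.488c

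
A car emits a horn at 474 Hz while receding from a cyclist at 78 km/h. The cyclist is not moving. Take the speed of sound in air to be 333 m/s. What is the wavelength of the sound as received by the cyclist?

78 km/h = 21.67 m/s.
Only the source moves, away from the listener, so f' = f · v/(v + v_s).
f' = 474 × 333/(333 + 21.67) ≈ 445 Hz.
λ' = v/f' = 333/445.043 ≈ 74.8 cm.

74.8 cm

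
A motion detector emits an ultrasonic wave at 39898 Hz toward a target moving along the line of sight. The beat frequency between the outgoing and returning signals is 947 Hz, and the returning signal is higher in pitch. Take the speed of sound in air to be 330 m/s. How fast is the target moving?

3.9 m/s

Double Doppler shift off a moving reflector: f₂ = f₀ · (v + u)/(v − u) (u > 0 toward emitter).
Returning signal is higher, so f₂ = f₀ + Δf = 39898 + 947 = 40845 Hz.
Rearranging, u = v · (f₂ − f₀)/(f₂ + f₀) = 330 × 947/80743 ≈ 3.9 m/s.
So the target is moving at 3.9 m/s toward the emitter.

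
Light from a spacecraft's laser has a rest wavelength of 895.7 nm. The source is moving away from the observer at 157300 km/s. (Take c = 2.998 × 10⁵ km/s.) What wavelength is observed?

β = v/c = 157300/299800 = 0.5247.
Relativistic Doppler for wavelength: λ' = λ₀ · √((1 + β)/(1 − β)).
λ' = 895.7 × √(1.5247/0.4753) = 895.7 × 1.79101 ≈ 1604.2 nm.

1604.2 nm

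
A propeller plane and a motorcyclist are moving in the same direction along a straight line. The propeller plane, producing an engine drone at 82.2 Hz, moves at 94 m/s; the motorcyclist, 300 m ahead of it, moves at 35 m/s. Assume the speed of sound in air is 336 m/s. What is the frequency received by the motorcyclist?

The motorcyclist is ahead, so the propeller plane is moving toward it while the motorcyclist is moving away from the propeller plane.
With source approaching and observer receding, f' = f · (v − v_o)/(v − v_s).
f' = 82.2 × (336 − 35)/(336 − 94) = 82.2 × 301/242 ≈ 102 Hz.

102 Hz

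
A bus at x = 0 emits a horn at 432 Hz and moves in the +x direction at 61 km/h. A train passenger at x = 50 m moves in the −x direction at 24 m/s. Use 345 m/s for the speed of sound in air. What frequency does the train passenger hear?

61 km/h = 16.94 m/s.
The observer lies on the +x side, so the source is heading toward the observer and the observer is heading toward the source.
Both move, so f' = f · (v + v_o)/(v − v_s).
f' = 432 × (345 + 24)/(345 − 16.94) = 432 × 369/328.06 ≈ 486 Hz.

486 Hz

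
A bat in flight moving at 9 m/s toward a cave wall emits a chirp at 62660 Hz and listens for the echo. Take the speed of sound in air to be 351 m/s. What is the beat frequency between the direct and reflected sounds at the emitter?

The cave wall receives the sound from a moving source: f₁ = f₀ · v/(v − v_e) = 62660 × 351/342 ≈ 64309 Hz.
On the return leg the bat in flight is a moving observer: f₂ = f₁ · (v + v_e)/v = 64309 × 360/351 ≈ 65958 Hz.
Equivalently f₂ = f₀ · (v + v_e)/(v − v_e).
Beat against the emitted tone: |f₂ − f₀| = 2v_e·f₀/(v − v_e) = 2 × 9 × 62660/342 ≈ 3298 Hz.

3298 Hz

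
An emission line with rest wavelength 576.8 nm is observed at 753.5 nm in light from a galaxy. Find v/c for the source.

0.261c

λ'/λ₀ = 1.3063 > 1 (redshift), so the source is receding.
λ'/λ₀ = √((1 + β)/(1 − β)) for a receding source ⇒ β = (r² − 1)/(r² + 1) with r = λ'/λ₀.
β = (1.7065 − 1)/(1.7065 + 1) ≈ 0.261.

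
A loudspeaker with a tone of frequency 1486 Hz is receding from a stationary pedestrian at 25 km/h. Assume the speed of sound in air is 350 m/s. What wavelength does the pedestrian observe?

25 km/h = 6.944 m/s.
With the source moving away from a stationary observer, f' = f · v/(v + v_s).
f' = 1486 × 350/(350 + 6.944) ≈ 1457 Hz.
λ' = v/f' = 350/1457.09 ≈ 24.0 cm.

24.0 cm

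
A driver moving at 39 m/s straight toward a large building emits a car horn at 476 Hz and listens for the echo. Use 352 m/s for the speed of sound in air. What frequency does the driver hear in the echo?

595 Hz

The large building receives the sound from a moving source: f₁ = f₀ · v/(v − v_e) = 476 × 352/313 ≈ 535 Hz.
On the return leg the driver is a moving observer: f₂ = f₁ · (v + v_e)/v = 535 × 391/352 ≈ 595 Hz.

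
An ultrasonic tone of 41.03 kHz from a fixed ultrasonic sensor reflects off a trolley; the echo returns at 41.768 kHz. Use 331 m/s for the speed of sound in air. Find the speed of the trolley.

2.95 m/s

Double Doppler shift off a moving reflector: f₂ = f₀ · (v + u)/(v − u) (u > 0 toward emitter).
Rearranging, u = v · (f₂ − f₀)/(f₂ + f₀) = 331 × 0.738/82.798 ≈ 2.95 m/s.
So the trolley is moving at 2.95 m/s toward the emitter.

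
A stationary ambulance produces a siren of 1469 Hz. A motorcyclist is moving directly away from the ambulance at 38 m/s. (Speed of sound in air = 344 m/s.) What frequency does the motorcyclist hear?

Only the observer moves, away from the source, so f' = f · (v − v_o)/v.
f' = 1469 × (344 − 38)/344 = 1469 × 306/344 ≈ 1307 Hz.

1307 Hz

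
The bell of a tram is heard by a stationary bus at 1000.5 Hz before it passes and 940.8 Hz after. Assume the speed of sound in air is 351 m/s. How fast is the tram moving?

f₁/f₂ = (v + v_s)/(v − v_s), so v_s = v · (f₁ − f₂)/(f₁ + f₂).
v_s = 351 × (1000.5 − 940.8)/(1000.5 + 940.8) = 351 × 59.7/1941.3 ≈ 10.8 m/s.

10.8 m/s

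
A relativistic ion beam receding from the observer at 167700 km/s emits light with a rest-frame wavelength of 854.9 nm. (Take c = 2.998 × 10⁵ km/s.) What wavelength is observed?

β = v/c = 167700/299800 = 0.5594.
Relativistic Doppler for wavelength: λ' = λ₀ · √((1 + β)/(1 − β)).
λ' = 854.9 × √(1.5594/0.4406) = 854.9 × 1.88122 ≈ 1608.3 nm.

1608.3 nm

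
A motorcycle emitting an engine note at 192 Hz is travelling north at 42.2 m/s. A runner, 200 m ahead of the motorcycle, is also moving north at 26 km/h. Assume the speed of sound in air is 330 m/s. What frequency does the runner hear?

26 km/h = 7.222 m/s.
The runner is ahead, so the motorcycle is moving toward it while the runner is moving away from the motorcycle.
Both move, so f' = f · (v − v_o)/(v − v_s).
f' = 192 × (330 − 7.222)/(330 − 42.2) = 192 × 322.78/287.8 ≈ 215 Hz.

215 Hz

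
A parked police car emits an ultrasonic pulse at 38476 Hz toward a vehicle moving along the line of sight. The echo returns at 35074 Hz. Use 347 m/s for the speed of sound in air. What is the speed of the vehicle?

16.1 m/s

Double Doppler shift off a moving reflector: f₂ = f₀ · (v + u)/(v − u) (u > 0 toward emitter).
Rearranging, u = v · (f₂ − f₀)/(f₂ + f₀) = 347 × -3402/73550 ≈ -16.1 m/s.
So the vehicle is moving at 16.1 m/s away from the emitter.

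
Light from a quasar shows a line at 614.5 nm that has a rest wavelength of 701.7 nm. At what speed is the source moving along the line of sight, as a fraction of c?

0.132

λ'/λ₀ = 0.8757 < 1 (blueshift), so the source is approaching.
λ'/λ₀ = √((1 − β)/(1 + β)) for an approaching source ⇒ β = (1 − r²)/(1 + r²) with r = λ'/λ₀.
β = (1 − 0.7669)/(1 + 0.7669) ≈ 0.132.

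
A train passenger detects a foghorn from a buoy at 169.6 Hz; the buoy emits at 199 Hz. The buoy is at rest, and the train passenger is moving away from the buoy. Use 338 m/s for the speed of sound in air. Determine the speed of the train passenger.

f' = f · (v − v_o)/v ⇒ v_o = v · |f'/f − 1|.
v_o = 338 × |169.6/199 − 1| = 338 × 0.1477 ≈ 50 m/s.

50 m/s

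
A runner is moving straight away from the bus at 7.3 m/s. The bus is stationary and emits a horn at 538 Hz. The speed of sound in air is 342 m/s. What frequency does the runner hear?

527 Hz

Only the observer moves, away from the source, so f' = f · (v − v_o)/v.
f' = 538 × (342 − 7.3)/342 = 538 × 334.7/342 ≈ 527 Hz.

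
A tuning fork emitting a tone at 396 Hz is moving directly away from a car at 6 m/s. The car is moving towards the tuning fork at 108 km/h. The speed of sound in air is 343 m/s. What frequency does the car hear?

423 Hz

108 km/h = 30 m/s.
With source receding and observer approaching, f' = f · (v + v_o)/(v + v_s).
f' = 396 × (343 + 30)/(343 + 6) = 396 × 373/349 ≈ 423 Hz.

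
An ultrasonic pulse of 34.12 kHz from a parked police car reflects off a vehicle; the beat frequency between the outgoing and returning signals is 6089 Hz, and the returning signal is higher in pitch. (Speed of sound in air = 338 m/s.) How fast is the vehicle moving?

Double Doppler shift off a moving reflector: f₂ = f₀ · (v + u)/(v − u) (u > 0 toward emitter).
Returning signal is higher, so f₂ = f₀ + Δf = 34120 + 6089 = 40209 Hz.
Rearranging, u = v · (f₂ − f₀)/(f₂ + f₀) = 338 × 6089/74329 ≈ 28 m/s.
So the vehicle is moving at 28 m/s toward the emitter.

28 m/s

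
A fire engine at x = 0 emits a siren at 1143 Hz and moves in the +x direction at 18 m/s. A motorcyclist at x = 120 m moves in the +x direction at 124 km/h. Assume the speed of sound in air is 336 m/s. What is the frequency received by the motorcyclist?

1084 Hz

124 km/h = 34.44 m/s.
The observer lies on the +x side, so the source is heading toward the observer and the observer is heading away from the source.
General Doppler shift: f' = f · (v − v_o)/(v − v_s).
f' = 1143 × (336 − 34.44)/(336 − 18) = 1143 × 301.56/318 ≈ 1084 Hz.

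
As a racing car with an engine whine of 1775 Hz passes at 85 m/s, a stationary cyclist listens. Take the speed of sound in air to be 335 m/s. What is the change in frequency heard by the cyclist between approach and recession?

963 Hz

Approaching: f₁ = f · v/(v − v_s) = 1775 × 335/250 ≈ 2378 Hz.
Receding: f₂ = f · v/(v + v_s) = 1775 × 335/420 ≈ 1416 Hz.
Drop: f₁ − f₂ = 2f·v·v_s/(v² − v_s²) = 2 × 1775 × 335 × 85/(335² − 85²) ≈ 963 Hz.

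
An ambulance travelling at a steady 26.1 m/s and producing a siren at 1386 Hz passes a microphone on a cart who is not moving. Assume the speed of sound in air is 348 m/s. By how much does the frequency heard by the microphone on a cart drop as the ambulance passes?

Approaching: f₁ = f · v/(v − v_s) = 1386 × 348/321.9 ≈ 1498 Hz.
Receding: f₂ = f · v/(v + v_s) = 1386 × 348/374.1 ≈ 1289 Hz.
Drop: f₁ − f₂ = 2f·v·v_s/(v² − v_s²) = 2 × 1386 × 348 × 26.1/(348² − 26.1²) ≈ 209 Hz.

209 Hz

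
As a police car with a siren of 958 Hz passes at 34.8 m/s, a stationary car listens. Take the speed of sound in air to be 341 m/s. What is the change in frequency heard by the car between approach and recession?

Approaching: f₁ = f · v/(v − v_s) = 958 × 341/306.2 ≈ 1067 Hz.
Receding: f₂ = f · v/(v + v_s) = 958 × 341/375.8 ≈ 869 Hz.
Drop: f₁ − f₂ = 2f·v·v_s/(v² − v_s²) = 2 × 958 × 341 × 34.8/(341² − 34.8²) ≈ 198 Hz.

198 Hz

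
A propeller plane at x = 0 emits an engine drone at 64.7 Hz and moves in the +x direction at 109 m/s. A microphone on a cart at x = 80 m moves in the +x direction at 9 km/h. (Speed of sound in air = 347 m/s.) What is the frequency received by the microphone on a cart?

94 Hz

9 km/h = 2.5 m/s.
The observer lies on the +x side, so the source is heading toward the observer and the observer is heading away from the source.
Both move, so f' = f · (v − v_o)/(v − v_s).
f' = 64.7 × (347 − 2.5)/(347 − 109) = 64.7 × 344.5/238 ≈ 94 Hz.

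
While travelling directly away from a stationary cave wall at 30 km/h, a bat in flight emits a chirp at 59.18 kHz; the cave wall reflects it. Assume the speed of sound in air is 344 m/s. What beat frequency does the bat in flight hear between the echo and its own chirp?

2799 Hz

30 km/h = 8.333 m/s.
The cave wall receives the sound from a moving source: f₁ = f₀ · v/(v + v_e) = 59.18 × 344/352.33 ≈ 57.78 kHz.
On the return leg the bat in flight is a moving observer: f₂ = f₁ · (v − v_e)/v = 57.78 × 335.67/344 ≈ 56.38 kHz.
Equivalently f₂ = f₀ · (v − v_e)/(v + v_e).
Beat against the emitted tone (with f₀ = 59180 Hz): |f₂ − f₀| = 2v_e·f₀/(v + v_e) = 2 × 8.333 × 59180/352.33 ≈ 2799 Hz.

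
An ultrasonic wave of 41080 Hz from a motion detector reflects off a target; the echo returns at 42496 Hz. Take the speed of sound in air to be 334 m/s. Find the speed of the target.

Double Doppler shift off a moving reflector: f₂ = f₀ · (v + u)/(v − u) (u > 0 toward emitter).
Rearranging, u = v · (f₂ − f₀)/(f₂ + f₀) = 334 × 1416/83576 ≈ 5.7 m/s.
So the target is moving at 5.7 m/s toward the emitter.

5.7 m/s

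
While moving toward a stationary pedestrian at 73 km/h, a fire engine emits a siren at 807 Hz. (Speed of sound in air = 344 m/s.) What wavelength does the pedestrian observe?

73 km/h = 20.28 m/s.
Only the source moves, toward the listener, so f' = f · v/(v − v_s).
f' = 807 × 344/(344 − 20.28) ≈ 858 Hz.
λ' = v/f' = 344/857.55 ≈ 40.1 cm.

40.1 cm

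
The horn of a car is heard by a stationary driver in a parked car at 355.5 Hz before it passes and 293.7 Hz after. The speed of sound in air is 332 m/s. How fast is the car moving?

32 m/s

f₁/f₂ = (v + v_s)/(v − v_s), so v_s = v · (f₁ − f₂)/(f₁ + f₂).
v_s = 332 × (355.5 − 293.7)/(355.5 + 293.7) = 332 × 61.8/649.2 ≈ 32 m/s.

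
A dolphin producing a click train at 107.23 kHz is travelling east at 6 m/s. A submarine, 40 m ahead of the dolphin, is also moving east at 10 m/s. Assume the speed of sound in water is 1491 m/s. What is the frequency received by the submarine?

The submarine is ahead, so the dolphin is moving toward it while the submarine is moving away from the dolphin.
With source approaching and observer receding, f' = f · (v − v_o)/(v − v_s).
f' = 107.23 × (1491 − 10)/(1491 − 6) = 107.23 × 1481/1485 ≈ 106.9 kHz.

106.9 kHz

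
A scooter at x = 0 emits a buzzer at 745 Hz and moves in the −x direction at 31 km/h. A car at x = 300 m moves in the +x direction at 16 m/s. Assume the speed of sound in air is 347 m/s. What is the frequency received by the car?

693 Hz

31 km/h = 8.611 m/s.
The observer lies on the +x side, so the source is heading away from the observer and the observer is heading away from the source.
With source receding and observer receding, f' = f · (v − v_o)/(v + v_s).
f' = 745 × (347 − 16)/(347 + 8.611) = 745 × 331/355.61 ≈ 693 Hz.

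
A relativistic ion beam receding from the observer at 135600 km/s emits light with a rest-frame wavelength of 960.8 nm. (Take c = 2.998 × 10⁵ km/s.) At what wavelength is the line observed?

1564.6 nm

β = v/c = 135600/299800 = 0.4523.
Relativistic Doppler for wavelength: λ' = λ₀ · √((1 + β)/(1 − β)).
λ' = 960.8 × √(1.4523/0.5477) = 960.8 × 1.62839 ≈ 1564.6 nm.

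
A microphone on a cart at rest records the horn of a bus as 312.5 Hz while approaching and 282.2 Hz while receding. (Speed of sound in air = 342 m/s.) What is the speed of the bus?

17.4 m/s

f₁/f₂ = (v + v_s)/(v − v_s), so v_s = v · (f₁ − f₂)/(f₁ + f₂).
v_s = 342 × (312.5 − 282.2)/(312.5 + 282.2) = 342 × 30.3/594.7 ≈ 17.4 m/s.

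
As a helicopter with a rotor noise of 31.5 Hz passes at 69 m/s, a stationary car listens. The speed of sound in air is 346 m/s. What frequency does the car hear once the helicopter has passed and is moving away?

Receding: f₂ = f · v/(v + v_s) = 31.5 × 346/415 ≈ 26.3 Hz.

26.3 Hz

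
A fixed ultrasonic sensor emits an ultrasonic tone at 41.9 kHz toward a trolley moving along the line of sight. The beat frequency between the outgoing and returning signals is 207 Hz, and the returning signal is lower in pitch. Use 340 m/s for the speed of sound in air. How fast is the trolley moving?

0.84 m/s

Double Doppler shift off a moving reflector: f₂ = f₀ · (v + u)/(v − u) (u > 0 toward emitter).
Returning signal is lower, so f₂ = f₀ − Δf = 41900 − 207 = 41693 Hz.
Rearranging, u = v · (f₂ − f₀)/(f₂ + f₀) = 340 × -207/83593 ≈ -0.84 m/s.
So the trolley is moving at 0.84 m/s away from the emitter.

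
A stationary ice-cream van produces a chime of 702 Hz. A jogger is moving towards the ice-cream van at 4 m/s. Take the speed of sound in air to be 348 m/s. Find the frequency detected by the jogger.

Only the observer moves, toward the source, so f' = f · (v + v_o)/v.
f' = 702 × (348 + 4)/348 = 702 × 352/348 ≈ 710 Hz.

710 Hz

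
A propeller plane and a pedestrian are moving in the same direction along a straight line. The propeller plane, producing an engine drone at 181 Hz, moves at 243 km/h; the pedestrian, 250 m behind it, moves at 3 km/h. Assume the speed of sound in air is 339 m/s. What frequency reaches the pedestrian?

243 km/h = 67.5 m/s; 3 km/h = 0.8333 m/s.
The pedestrian is behind, so the propeller plane is moving away from it while the pedestrian is moving toward the propeller plane.
With source receding and observer approaching, f' = f · (v + v_o)/(v + v_s).
f' = 181 × (339 + 0.8333)/(339 + 67.5) = 181 × 339.83/406.5 ≈ 151 Hz.

151 Hz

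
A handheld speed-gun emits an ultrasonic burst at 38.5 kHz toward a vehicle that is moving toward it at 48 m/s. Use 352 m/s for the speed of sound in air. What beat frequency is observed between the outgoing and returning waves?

The vehicle first receives the wave as a moving observer: f₁ = f₀ · (v + u)/v = 38.5 × (352 + 48)/352 ≈ 43.75 kHz.
On reflection it acts as a source moving toward the stationary detector: f₂ = f₁ · v/(v − u) = 43.75 × 352/304 ≈ 50.66 kHz.
Equivalently f₂ = f₀ · (v + u)/(v − u).
Beat frequency (with f₀ = 38500 Hz): |f₂ − f₀| = 2u·f₀/(v − u) = 2 × 48 × 38500/304 ≈ 12158 Hz.

12158 Hz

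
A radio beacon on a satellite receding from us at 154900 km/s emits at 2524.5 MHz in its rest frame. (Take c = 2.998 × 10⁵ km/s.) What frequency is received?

β = v/c = 154900/299800 = 0.5167.
Relativistic Doppler for frequency: f' = f₀ · √((1 − β)/(1 + β)).
f' = 2524.5 × √(0.4833/1.5167) = 2524.5 × 0.56451 ≈ 1425.1 MHz.

1425.1 MHz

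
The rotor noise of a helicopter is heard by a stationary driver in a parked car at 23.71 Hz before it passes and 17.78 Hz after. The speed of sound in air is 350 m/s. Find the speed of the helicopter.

50 m/s

f₁/f₂ = (v + v_s)/(v − v_s), so v_s = v · (f₁ − f₂)/(f₁ + f₂).
v_s = 350 × (23.71 − 17.78)/(23.71 + 17.78) = 350 × 5.93/41.49 ≈ 50 m/s.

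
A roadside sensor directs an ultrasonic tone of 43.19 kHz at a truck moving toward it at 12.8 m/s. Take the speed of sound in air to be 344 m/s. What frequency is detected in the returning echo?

46.5 kHz

At the truck (a moving observer), f₁ = f₀ · (v + u)/v = 43.19 × 356.8/344 ≈ 44.8 kHz.
On reflection it acts as a source moving toward the stationary detector: f₂ = f₁ · v/(v − u) = 44.8 × 344/331.2 ≈ 46.5 kHz.
Equivalently f₂ = f₀ · (v + u)/(v − u).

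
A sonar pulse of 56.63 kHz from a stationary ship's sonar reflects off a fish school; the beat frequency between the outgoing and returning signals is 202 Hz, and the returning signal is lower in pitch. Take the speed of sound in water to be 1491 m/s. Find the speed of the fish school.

2.66 m/s

Double Doppler shift off a moving reflector: f₂ = f₀ · (v + u)/(v − u) (u > 0 toward emitter).
Returning signal is lower, so f₂ = f₀ − Δf = 56630 − 202 = 56428 Hz.
Rearranging, u = v · (f₂ − f₀)/(f₂ + f₀) = 1491 × -202/113058 ≈ -2.66 m/s.
So the fish school is moving at 2.66 m/s away from the emitter.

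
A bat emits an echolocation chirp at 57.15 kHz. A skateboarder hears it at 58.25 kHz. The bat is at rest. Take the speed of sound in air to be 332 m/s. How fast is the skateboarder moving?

6.4 m/s

f' > f, so the skateboarder is approaching.
f' = f · (v + v_o)/v ⇒ v_o = v · |f'/f − 1|.
v_o = 332 × |58.25/57.15 − 1| = 332 × 0.01925 ≈ 6.4 m/s.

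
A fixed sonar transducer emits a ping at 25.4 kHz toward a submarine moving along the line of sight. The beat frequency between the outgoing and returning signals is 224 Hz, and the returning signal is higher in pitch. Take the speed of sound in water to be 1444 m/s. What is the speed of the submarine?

6.3 m/s

Double Doppler shift off a moving reflector: f₂ = f₀ · (v + u)/(v − u) (u > 0 toward emitter).
Returning signal is higher, so f₂ = f₀ + Δf = 25400 + 224 = 25624 Hz.
Rearranging, u = v · (f₂ − f₀)/(f₂ + f₀) = 1444 × 224/51024 ≈ 6.3 m/s.
So the submarine is moving at 6.3 m/s toward the emitter.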